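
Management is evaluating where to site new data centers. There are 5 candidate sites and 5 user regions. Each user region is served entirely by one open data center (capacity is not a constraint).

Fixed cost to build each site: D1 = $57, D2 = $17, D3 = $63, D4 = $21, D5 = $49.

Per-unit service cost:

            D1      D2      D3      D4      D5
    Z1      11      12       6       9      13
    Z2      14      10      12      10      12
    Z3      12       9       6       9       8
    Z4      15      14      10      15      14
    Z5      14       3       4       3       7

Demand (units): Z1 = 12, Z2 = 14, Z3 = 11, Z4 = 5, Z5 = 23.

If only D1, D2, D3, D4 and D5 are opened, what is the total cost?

Each user region is assigned to its cheapest site among the open ones.
{D1, D2, D3, D4, D5}: Z1→D3 6·12=72, Z2→D2 10·14=140, Z3→D3 6·11=66, Z4→D3 10·5=50, Z5→D2 3·23=69. Service 397; fixed 207; total 604.

Total cost: 604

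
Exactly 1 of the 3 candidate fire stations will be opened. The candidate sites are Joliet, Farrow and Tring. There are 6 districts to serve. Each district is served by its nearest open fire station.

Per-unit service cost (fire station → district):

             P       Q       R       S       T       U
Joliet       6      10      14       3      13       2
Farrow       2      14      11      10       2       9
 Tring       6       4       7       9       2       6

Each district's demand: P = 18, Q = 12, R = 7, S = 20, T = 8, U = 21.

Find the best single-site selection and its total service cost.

Choose Tring only; total service cost 527.

With exactly 1 open, each district uses its cheapest among the chosen.
{Tring}: P→Tring 6·18=108, Q→Tring 4·12=48, R→Tring 7·7=49, S→Tring 9·20=180, T→Tring 2·8=16, U→Tring 6·21=126. Service cost 527.
{Joliet}: service cost 532
{Farrow}: service cost 686
Among all 3 size-1 choices, {Tring} is lowest.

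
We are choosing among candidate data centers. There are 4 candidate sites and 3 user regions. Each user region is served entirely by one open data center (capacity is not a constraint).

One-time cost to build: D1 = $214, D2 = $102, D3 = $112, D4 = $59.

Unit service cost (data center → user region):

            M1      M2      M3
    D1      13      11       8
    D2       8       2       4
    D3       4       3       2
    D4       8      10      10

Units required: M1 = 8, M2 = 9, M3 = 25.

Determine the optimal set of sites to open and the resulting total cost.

Open D3 only; minimum total cost 221.

For any fixed open set, each user region goes to its cheapest open site; total = fixed + service.
{D3}: M1→D3 4·8=32, M2→D3 3·9=27, M3→D3 2·25=50. Service 109; fixed 112; total 221.
{D3, D4}: service 109 + fixed 171 = 280
{D2}: M1→D2 8·8=64, M2→D2 2·9=18, M3→D2 4·25=100. Service 182; fixed 102; total 284.
{D1, D2, D3, D4}: service 100 + fixed 487 = 587
No other subset beats 221.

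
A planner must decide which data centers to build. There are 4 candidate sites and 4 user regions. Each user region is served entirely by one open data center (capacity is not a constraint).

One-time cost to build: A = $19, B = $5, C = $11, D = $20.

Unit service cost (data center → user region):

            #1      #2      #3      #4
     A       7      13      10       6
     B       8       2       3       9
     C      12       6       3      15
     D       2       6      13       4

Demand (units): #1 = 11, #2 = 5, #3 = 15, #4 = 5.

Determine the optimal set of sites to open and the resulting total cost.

For any fixed open set, each user region goes to its cheapest open site; total = fixed + service.
{B, D}: #1→D 2·11=22, #2→B 2·5=10, #3→B 3·15=45, #4→D 4·5=20. Service 97; fixed 25; total 122.
{B, C, D}: #1→D 2·11=22, #2→B 2·5=10, #3→B 3·15=45, #4→D 4·5=20. Service 97; fixed 36; total 133.
{A, B, D}: service 97 + fixed 44 = 141
{A, B, C, D}: service 97 + fixed 55 = 152
(All 15 nonempty subsets were checked; B and D is lowest.)

Open B and D; minimum total cost 122.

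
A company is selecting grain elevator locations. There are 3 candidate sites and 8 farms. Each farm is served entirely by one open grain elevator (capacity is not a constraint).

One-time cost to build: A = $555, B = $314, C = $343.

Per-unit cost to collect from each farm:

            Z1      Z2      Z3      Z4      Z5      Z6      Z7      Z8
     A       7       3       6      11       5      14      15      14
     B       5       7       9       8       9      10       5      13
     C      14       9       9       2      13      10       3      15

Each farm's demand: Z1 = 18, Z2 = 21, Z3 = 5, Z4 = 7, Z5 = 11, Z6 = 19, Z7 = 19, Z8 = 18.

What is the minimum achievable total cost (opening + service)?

For any fixed open set, each farm goes to its cheapest open site; total = fixed + service.
{B}: Z1→B 5·18=90, Z2→B 7·21=147, Z3→B 9·5=45, Z4→B 8·7=56, Z5→B 9·11=99, Z6→B 10·19=190, Z7→B 5·19=95, Z8→B 13·18=234. Service 956; fixed 314; total 1270.
{C}: service 1160 + fixed 343 = 1503
{B, C}: Z1→B 5·18=90, Z2→B 7·21=147, Z3→B 9·5=45, Z4→C 2·7=14, Z5→B 9·11=99, Z6→B 10·19=190, Z7→C 3·19=57, Z8→B 13·18=234. Service 876; fixed 657; total 1533.
{A, B, C}: Z1→B 5·18=90, Z2→A 3·21=63, Z3→A 6·5=30, Z4→C 2·7=14, Z5→A 5·11=55, Z6→B 10·19=190, Z7→C 3·19=57, Z8→B 13·18=234. Service 733; fixed 1212; total 1945.
(All 7 nonempty subsets were checked; B only is lowest.)

Minimum total cost: 1270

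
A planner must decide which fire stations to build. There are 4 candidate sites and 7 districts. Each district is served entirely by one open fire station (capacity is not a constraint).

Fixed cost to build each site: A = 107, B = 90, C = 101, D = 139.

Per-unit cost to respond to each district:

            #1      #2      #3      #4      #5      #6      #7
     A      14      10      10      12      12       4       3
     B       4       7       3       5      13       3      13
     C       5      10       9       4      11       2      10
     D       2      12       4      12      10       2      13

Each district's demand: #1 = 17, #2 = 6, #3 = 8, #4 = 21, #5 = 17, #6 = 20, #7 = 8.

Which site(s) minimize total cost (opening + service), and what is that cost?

For any fixed open set, each district goes to its cheapest open site; total = fixed + service.
{C}: #1→C 5·17=85, #2→C 10·6=60, #3→C 9·8=72, #4→C 4·21=84, #5→C 11·17=187, #6→C 2·20=40, #7→C 10·8=80. Service 608; fixed 101; total 709.
{B}: #1→B 4·17=68, #2→B 7·6=42, #3→B 3·8=24, #4→B 5·21=105, #5→B 13·17=221, #6→B 3·20=60, #7→B 13·8=104. Service 624; fixed 90; total 714.
{B, C}: service 525 + fixed 191 = 716
{A, B, C, D}: service 418 + fixed 437 = 855
No other subset beats 709.

Open C only; minimum total cost 709.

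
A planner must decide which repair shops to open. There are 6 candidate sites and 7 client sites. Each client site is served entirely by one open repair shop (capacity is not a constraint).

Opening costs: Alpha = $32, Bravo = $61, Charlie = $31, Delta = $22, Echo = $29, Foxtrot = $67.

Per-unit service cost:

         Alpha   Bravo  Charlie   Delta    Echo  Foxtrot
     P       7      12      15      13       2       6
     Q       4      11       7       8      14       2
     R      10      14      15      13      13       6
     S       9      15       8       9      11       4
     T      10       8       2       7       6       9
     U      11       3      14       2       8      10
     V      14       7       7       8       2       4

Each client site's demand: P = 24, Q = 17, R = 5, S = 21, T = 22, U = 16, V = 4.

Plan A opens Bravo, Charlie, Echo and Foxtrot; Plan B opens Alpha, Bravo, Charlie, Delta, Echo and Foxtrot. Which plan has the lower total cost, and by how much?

Plan A is cheaper by 38.

Plan A: {Bravo, Charlie, Echo, Foxtrot}: P→Echo 2·24=48, Q→Foxtrot 2·17=34, R→Foxtrot 6·5=30, S→Foxtrot 4·21=84, T→Charlie 2·22=44, U→Bravo 3·16=48, V→Echo 2·4=8. Service 296; fixed 188; total 484.
Plan B: {Alpha, Bravo, Charlie, Delta, Echo, Foxtrot}: P→Echo 2·24=48, Q→Foxtrot 2·17=34, R→Foxtrot 6·5=30, S→Foxtrot 4·21=84, T→Charlie 2·22=44, U→Delta 2·16=32, V→Echo 2·4=8. Service 280; fixed 242; total 522.
Difference: |484 − 522| = 38.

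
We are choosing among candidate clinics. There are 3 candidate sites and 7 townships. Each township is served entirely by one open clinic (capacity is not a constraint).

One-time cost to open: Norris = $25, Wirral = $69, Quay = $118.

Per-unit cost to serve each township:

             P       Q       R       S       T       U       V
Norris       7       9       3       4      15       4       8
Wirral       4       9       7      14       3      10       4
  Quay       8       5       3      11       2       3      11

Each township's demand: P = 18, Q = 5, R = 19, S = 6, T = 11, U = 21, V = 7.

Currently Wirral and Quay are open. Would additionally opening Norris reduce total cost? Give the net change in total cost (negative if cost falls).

Yes — net change −17 (cost falls by 17).

Current service cost with {Wirral, Quay}: 333.
Adding Norris: each township re-picks its cheapest; new service cost 291, saving 42.
Extra fixed cost: 25. Net change = 25 − 42 = -17.
(Totals: 520 → 503.)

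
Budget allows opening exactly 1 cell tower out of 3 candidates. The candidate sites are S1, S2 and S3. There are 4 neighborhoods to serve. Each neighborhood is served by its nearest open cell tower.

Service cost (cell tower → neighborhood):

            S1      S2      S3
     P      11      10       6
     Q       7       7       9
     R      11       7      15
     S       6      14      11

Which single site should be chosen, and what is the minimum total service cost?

Choose S1 only; total service cost 35.

With exactly 1 open, each neighborhood uses its cheapest among the chosen.
{S1}: P→S1 11, Q→S1 7, R→S1 11, S→S1 6. Service cost 35.
{S2}: service cost 38
{S3}: service cost 41
Among all 3 size-1 choices, {S1} is lowest.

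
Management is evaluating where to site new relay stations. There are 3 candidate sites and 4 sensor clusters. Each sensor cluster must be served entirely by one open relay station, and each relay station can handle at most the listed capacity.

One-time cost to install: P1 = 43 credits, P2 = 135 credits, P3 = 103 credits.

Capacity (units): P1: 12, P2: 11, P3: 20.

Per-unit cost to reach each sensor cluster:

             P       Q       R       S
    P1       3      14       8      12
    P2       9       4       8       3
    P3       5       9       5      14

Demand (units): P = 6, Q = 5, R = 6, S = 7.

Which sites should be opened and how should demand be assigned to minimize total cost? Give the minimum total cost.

Open {P1, P3}: P→P3 5·6=30, Q→P3 9·5=45, R→P3 5·6=30, S→P1 12·7=84.
Loads: P1 carries 7/12, P3 carries 17/20. Service 189; fixed 146; total 335.
Next best feasible plan costs 337.

Minimum total cost: 335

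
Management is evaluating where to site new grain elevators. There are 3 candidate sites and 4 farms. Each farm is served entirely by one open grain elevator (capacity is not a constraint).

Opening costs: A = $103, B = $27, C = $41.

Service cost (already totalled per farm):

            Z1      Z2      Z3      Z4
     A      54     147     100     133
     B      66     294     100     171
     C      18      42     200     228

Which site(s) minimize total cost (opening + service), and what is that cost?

For any fixed open set, each farm goes to its cheapest open site; total = fixed + service.
{B, C}: Z1→C 18, Z2→C 42, Z3→B 100, Z4→B 171. Service 331; fixed 68; total 399.
{A, C}: service 293 + fixed 144 = 437
{A, B, C}: service 293 + fixed 171 = 464
{B}: Z1→B 66, Z2→B 294, Z3→B 100, Z4→B 171. Service 631; fixed 27; total 658.
(All 7 nonempty subsets were checked; B and C is lowest.)

Open B and C; minimum total cost 399.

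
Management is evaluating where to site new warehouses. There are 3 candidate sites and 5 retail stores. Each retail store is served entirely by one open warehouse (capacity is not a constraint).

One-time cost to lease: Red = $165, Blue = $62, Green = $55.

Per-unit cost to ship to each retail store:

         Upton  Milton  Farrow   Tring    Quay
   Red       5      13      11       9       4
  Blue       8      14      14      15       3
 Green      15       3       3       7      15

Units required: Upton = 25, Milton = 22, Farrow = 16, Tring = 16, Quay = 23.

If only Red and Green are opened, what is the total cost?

Total cost: 663

Each retail store is assigned to its cheapest site among the open ones.
{Red, Green}: Upton→Red 5·25=125, Milton→Green 3·22=66, Farrow→Green 3·16=48, Tring→Green 7·16=112, Quay→Red 4·23=92. Service 443; fixed 220; total 663.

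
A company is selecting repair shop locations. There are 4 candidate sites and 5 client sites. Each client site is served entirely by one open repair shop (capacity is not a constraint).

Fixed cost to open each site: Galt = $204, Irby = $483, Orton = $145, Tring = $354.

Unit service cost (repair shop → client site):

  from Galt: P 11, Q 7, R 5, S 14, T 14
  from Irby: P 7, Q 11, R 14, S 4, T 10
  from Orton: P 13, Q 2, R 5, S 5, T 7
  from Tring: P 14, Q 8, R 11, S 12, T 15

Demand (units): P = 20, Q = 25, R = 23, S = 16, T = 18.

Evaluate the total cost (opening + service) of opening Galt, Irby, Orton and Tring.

Total cost: 1681

Each client site is assigned to its cheapest site among the open ones.
{Galt, Irby, Orton, Tring}: P→Irby 7·20=140, Q→Orton 2·25=50, R→Galt 5·23=115, S→Irby 4·16=64, T→Orton 7·18=126. Service 495; fixed 1186; total 1681.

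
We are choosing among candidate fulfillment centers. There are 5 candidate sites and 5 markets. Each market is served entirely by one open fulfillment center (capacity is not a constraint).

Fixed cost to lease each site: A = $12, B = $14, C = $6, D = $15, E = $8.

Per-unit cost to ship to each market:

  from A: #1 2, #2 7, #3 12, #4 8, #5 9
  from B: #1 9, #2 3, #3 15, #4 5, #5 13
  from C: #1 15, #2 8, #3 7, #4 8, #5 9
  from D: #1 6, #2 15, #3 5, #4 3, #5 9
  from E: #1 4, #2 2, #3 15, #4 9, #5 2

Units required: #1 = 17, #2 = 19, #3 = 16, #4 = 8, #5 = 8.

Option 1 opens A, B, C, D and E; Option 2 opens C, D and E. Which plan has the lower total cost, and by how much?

Option 1: {A, B, C, D, E}: #1→A 2·17=34, #2→E 2·19=38, #3→D 5·16=80, #4→D 3·8=24, #5→E 2·8=16. Service 192; fixed 55; total 247.
Option 2: {C, D, E}: #1→E 4·17=68, #2→E 2·19=38, #3→D 5·16=80, #4→D 3·8=24, #5→E 2·8=16. Service 226; fixed 29; total 255.
Difference: |247 − 255| = 8.

Option 1 is cheaper by 8.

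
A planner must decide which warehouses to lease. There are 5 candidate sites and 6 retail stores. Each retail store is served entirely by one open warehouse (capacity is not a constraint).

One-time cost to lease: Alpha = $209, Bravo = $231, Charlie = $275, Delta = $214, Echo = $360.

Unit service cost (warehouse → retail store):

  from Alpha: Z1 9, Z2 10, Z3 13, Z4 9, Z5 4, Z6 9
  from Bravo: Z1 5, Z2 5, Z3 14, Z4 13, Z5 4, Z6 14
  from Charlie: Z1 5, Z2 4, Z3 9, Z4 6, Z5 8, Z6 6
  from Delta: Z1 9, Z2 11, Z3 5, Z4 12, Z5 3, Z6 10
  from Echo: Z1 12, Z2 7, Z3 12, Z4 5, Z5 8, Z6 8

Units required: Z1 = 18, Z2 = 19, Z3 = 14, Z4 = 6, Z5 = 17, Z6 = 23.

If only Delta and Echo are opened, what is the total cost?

Each retail store is assigned to its cheapest site among the open ones.
{Delta, Echo}: Z1→Delta 9·18=162, Z2→Echo 7·19=133, Z3→Delta 5·14=70, Z4→Echo 5·6=30, Z5→Delta 3·17=51, Z6→Echo 8·23=184. Service 630; fixed 574; total 1204.

Total cost: 1204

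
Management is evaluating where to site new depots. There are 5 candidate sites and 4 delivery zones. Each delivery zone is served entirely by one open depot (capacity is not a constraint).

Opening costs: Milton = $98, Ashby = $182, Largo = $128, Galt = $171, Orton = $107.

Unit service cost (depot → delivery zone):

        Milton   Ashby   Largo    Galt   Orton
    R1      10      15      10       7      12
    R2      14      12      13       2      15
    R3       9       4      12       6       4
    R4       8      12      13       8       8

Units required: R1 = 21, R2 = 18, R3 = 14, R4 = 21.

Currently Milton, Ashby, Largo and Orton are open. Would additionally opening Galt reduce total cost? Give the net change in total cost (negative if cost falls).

Current service cost with {Milton, Ashby, Largo, Orton}: 650.
Adding Galt: each delivery zone re-picks its cheapest; new service cost 407, saving 243.
Extra fixed cost: 171. Net change = 171 − 243 = -72.
(Totals: 1165 → 1093.)

Yes — net change −72 (cost falls by 72).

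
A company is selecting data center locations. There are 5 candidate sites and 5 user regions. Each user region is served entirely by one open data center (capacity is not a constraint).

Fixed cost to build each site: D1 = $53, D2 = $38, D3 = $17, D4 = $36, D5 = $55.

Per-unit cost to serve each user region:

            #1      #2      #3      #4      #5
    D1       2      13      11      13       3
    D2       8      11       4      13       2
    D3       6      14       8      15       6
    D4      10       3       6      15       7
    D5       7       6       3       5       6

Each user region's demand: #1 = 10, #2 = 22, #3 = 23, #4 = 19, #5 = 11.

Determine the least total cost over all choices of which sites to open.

Minimum total cost: 427

For any fixed open set, each user region goes to its cheapest open site; total = fixed + service.
{D1, D4, D5}: #1→D1 2·10=20, #2→D4 3·22=66, #3→D5 3·23=69, #4→D5 5·19=95, #5→D1 3·11=33. Service 283; fixed 144; total 427.
{D1, D3, D4, D5}: #1→D1 2·10=20, #2→D4 3·22=66, #3→D5 3·23=69, #4→D5 5·19=95, #5→D1 3·11=33. Service 283; fixed 161; total 444.
{D2, D4, D5}: #1→D5 7·10=70, #2→D4 3·22=66, #3→D5 3·23=69, #4→D5 5·19=95, #5→D2 2·11=22. Service 322; fixed 129; total 451.
{D1, D2, D3, D4, D5}: service 272 + fixed 199 = 471
No other subset beats 427.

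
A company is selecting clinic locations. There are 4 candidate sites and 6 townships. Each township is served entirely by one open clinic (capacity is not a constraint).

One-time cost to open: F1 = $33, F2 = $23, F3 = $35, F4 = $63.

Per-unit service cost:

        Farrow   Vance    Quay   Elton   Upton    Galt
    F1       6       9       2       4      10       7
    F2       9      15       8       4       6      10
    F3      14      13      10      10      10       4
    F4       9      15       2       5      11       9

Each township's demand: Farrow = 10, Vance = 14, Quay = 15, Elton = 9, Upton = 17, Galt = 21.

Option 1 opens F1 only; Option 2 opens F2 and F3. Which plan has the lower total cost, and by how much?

Option 1 is cheaper by 70.

Option 1: {F1}: Farrow→F1 6·10=60, Vance→F1 9·14=126, Quay→F1 2·15=30, Elton→F1 4·9=36, Upton→F1 10·17=170, Galt→F1 7·21=147. Service 569; fixed 33; total 602.
Option 2: {F2, F3}: Farrow→F2 9·10=90, Vance→F3 13·14=182, Quay→F2 8·15=120, Elton→F2 4·9=36, Upton→F2 6·17=102, Galt→F3 4·21=84. Service 614; fixed 58; total 672.
Difference: |602 − 672| = 70.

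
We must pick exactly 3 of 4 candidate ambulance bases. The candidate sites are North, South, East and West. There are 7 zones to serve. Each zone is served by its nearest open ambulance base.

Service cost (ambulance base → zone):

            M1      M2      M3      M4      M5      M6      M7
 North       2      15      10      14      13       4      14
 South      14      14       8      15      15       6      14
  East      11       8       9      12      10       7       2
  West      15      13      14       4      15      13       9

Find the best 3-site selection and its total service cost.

With exactly 3 open, each zone uses its cheapest among the chosen.
{North, East, West}: M1→North 2, M2→East 8, M3→East 9, M4→West 4, M5→East 10, M6→North 4, M7→East 2. Service cost 39.
{North, South, East}: service cost 46
{South, East, West}: service cost 49
Among all 4 size-3 choices, {North, East, West} is lowest.

Choose North, East and West; total service cost 39.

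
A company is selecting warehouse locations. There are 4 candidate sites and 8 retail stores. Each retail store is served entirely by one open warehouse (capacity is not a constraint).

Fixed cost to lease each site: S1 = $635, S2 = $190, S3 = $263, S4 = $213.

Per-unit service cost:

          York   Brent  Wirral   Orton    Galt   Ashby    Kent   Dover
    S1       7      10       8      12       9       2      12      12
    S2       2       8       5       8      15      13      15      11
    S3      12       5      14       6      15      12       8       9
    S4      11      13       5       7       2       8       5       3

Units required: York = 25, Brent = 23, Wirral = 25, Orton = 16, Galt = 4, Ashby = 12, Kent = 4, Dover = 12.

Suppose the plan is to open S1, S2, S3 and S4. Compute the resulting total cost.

Total cost: 1775

Each retail store is assigned to its cheapest site among the open ones.
{S1, S2, S3, S4}: York→S2 2·25=50, Brent→S3 5·23=115, Wirral→S2 5·25=125, Orton→S3 6·16=96, Galt→S4 2·4=8, Ashby→S1 2·12=24, Kent→S4 5·4=20, Dover→S4 3·12=36. Service 474; fixed 1301; total 1775.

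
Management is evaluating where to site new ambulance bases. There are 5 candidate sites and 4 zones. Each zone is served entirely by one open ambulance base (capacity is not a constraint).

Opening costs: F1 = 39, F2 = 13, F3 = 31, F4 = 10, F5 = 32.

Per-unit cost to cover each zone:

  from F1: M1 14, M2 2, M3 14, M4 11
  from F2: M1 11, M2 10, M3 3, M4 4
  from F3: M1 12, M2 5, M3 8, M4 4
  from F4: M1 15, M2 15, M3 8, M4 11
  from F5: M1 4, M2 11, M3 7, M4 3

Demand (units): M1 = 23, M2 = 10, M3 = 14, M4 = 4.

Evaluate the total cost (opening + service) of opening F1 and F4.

Each zone is assigned to its cheapest site among the open ones.
{F1, F4}: M1→F1 14·23=322, M2→F1 2·10=20, M3→F4 8·14=112, M4→F1 11·4=44. Service 498; fixed 49; total 547.

Total cost: 547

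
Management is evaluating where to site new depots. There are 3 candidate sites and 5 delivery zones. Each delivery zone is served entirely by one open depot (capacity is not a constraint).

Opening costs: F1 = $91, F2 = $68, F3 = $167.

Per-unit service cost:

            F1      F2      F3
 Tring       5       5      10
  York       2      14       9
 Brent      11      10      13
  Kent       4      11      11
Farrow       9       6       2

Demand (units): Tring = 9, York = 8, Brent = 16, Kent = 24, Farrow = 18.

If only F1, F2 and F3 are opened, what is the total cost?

Total cost: 679

Each delivery zone is assigned to its cheapest site among the open ones.
{F1, F2, F3}: Tring→F1 5·9=45, York→F1 2·8=16, Brent→F2 10·16=160, Kent→F1 4·24=96, Farrow→F3 2·18=36. Service 353; fixed 326; total 679.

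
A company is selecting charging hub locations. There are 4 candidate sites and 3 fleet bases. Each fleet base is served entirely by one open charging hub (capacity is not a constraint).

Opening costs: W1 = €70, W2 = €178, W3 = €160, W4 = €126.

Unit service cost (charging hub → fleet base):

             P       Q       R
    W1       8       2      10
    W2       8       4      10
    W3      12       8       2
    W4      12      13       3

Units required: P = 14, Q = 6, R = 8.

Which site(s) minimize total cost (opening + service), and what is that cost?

Open W1 only; minimum total cost 274.

For any fixed open set, each fleet base goes to its cheapest open site; total = fixed + service.
{W1}: P→W1 8·14=112, Q→W1 2·6=12, R→W1 10·8=80. Service 204; fixed 70; total 274.
{W1, W4}: P→W1 8·14=112, Q→W1 2·6=12, R→W4 3·8=24. Service 148; fixed 196; total 344.
{W1, W3}: P→W1 8·14=112, Q→W1 2·6=12, R→W3 2·8=16. Service 140; fixed 230; total 370.
{W1, W2, W3, W4}: service 140 + fixed 534 = 674
(All 15 nonempty subsets were checked; W1 only is lowest.)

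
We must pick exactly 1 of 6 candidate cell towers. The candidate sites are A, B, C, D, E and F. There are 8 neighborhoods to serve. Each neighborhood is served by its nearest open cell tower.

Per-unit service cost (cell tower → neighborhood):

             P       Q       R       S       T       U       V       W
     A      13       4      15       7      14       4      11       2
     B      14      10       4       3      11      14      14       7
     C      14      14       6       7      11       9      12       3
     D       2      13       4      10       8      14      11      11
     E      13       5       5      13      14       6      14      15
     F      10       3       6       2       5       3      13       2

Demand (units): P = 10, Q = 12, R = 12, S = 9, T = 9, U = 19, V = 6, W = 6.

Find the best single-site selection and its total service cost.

Choose F only; total service cost 418.

With exactly 1 open, each neighborhood uses its cheapest among the chosen.
{F}: P→F 10·10=100, Q→F 3·12=36, R→F 6·12=72, S→F 2·9=18, T→F 5·9=45, U→F 3·19=57, V→F 13·6=78, W→F 2·6=12. Service cost 418.
{A}: service cost 701
{E}: service cost 781
Among all 6 size-1 choices, {F} is lowest.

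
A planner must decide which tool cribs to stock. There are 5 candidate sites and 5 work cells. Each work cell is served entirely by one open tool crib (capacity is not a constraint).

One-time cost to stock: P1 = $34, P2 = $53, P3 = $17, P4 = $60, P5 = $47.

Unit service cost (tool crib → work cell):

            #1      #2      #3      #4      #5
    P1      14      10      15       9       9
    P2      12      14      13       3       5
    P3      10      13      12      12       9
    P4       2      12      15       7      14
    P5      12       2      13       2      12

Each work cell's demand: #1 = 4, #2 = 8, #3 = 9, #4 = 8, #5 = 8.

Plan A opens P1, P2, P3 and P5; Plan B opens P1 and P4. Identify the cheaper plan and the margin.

Plan A is cheaper by 74.

Plan A: {P1, P2, P3, P5}: #1→P3 10·4=40, #2→P5 2·8=16, #3→P3 12·9=108, #4→P5 2·8=16, #5→P2 5·8=40. Service 220; fixed 151; total 371.
Plan B: {P1, P4}: #1→P4 2·4=8, #2→P1 10·8=80, #3→P1 15·9=135, #4→P4 7·8=56, #5→P1 9·8=72. Service 351; fixed 94; total 445.
Difference: |371 − 445| = 74.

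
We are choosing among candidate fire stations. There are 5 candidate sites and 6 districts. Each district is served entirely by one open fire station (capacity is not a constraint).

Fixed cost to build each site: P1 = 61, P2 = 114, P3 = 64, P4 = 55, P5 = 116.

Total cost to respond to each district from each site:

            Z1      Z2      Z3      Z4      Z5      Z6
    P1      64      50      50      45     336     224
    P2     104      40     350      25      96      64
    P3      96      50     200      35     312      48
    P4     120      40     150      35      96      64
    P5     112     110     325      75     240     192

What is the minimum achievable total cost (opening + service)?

For any fixed open set, each district goes to its cheapest open site; total = fixed + service.
{P1, P4}: Z1→P1 64, Z2→P4 40, Z3→P1 50, Z4→P4 35, Z5→P4 96, Z6→P4 64. Service 349; fixed 116; total 465.
{P1, P3, P4}: service 333 + fixed 180 = 513
{P1, P2}: service 339 + fixed 175 = 514
{P1, P2, P3, P4, P5}: service 323 + fixed 410 = 733
No other subset beats 465.

Minimum total cost: 465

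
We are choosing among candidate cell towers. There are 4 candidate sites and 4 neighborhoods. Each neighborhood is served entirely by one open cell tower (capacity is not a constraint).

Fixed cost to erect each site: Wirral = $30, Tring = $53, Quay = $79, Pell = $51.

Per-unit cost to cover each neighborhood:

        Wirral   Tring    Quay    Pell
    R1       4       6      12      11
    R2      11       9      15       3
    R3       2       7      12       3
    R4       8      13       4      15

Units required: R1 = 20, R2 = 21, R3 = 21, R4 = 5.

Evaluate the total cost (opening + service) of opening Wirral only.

Each neighborhood is assigned to its cheapest site among the open ones.
{Wirral}: R1→Wirral 4·20=80, R2→Wirral 11·21=231, R3→Wirral 2·21=42, R4→Wirral 8·5=40. Service 393; fixed 30; total 423.

Total cost: 423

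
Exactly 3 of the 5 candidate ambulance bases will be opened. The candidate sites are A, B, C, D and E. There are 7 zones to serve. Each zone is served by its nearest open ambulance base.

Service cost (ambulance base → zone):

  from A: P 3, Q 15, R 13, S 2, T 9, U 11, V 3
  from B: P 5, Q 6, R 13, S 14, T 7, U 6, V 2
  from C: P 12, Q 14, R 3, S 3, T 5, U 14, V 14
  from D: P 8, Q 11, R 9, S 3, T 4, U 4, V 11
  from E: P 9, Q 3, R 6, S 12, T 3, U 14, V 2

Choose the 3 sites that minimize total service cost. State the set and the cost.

With exactly 3 open, each zone uses its cheapest among the chosen.
{A, D, E}: P→A 3, Q→E 3, R→E 6, S→A 2, T→E 3, U→D 4, V→E 2. Service cost 23.
{A, B, E}: service cost 25
{B, C, E}: service cost 25
Among all 10 size-3 choices, {A, D, E} is lowest.

Choose A, D and E; total service cost 23.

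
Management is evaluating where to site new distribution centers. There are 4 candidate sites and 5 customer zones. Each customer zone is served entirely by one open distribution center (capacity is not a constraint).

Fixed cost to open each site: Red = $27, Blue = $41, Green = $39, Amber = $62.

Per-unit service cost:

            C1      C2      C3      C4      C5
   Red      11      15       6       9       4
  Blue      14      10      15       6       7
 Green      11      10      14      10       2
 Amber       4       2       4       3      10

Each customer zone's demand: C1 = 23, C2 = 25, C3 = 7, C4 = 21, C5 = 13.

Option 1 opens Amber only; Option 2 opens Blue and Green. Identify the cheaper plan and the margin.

Option 1 is cheaper by 408.

Option 1: {Amber}: C1→Amber 4·23=92, C2→Amber 2·25=50, C3→Amber 4·7=28, C4→Amber 3·21=63, C5→Amber 10·13=130. Service 363; fixed 62; total 425.
Option 2: {Blue, Green}: C1→Green 11·23=253, C2→Blue 10·25=250, C3→Green 14·7=98, C4→Blue 6·21=126, C5→Green 2·13=26. Service 753; fixed 80; total 833.
Difference: |425 − 833| = 408.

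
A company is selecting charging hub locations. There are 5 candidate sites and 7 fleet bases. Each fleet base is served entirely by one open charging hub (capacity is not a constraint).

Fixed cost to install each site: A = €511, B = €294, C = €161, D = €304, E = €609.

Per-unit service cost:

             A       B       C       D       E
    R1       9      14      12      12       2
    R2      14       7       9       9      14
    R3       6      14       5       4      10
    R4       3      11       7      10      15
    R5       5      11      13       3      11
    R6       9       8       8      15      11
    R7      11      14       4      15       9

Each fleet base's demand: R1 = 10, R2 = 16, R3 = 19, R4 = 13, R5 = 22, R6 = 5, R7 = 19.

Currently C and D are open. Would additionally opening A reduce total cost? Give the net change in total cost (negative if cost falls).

No — net change +429 (cost rises by 429).

Current service cost with {C, D}: 613.
Adding A: each fleet base re-picks its cheapest; new service cost 531, saving 82.
Extra fixed cost: 511. Net change = 511 − 82 = 429.
(Totals: 1078 → 1507.)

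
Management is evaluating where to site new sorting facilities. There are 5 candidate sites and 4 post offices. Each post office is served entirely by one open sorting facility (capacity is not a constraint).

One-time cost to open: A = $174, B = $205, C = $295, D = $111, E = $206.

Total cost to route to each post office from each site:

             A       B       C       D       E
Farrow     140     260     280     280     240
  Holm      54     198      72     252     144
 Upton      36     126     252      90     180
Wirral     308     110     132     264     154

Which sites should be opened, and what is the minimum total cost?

Open A only; minimum total cost 712.

For any fixed open set, each post office goes to its cheapest open site; total = fixed + service.
{A}: Farrow→A 140, Holm→A 54, Upton→A 36, Wirral→A 308. Service 538; fixed 174; total 712.
{A, B}: service 340 + fixed 379 = 719
{A, E}: service 384 + fixed 380 = 764
{A, B, C, D, E}: service 340 + fixed 991 = 1331
No other subset beats 712.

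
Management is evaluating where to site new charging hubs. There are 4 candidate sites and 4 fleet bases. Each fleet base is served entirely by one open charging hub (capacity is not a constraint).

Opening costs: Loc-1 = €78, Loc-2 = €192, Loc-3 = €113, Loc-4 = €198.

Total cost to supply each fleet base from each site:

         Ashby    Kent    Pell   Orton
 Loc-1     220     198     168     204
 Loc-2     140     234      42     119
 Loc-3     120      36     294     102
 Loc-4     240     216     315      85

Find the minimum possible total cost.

For any fixed open set, each fleet base goes to its cheapest open site; total = fixed + service.
{Loc-2, Loc-3}: Ashby→Loc-3 120, Kent→Loc-3 36, Pell→Loc-2 42, Orton→Loc-3 102. Service 300; fixed 305; total 605.
{Loc-1, Loc-3}: Ashby→Loc-3 120, Kent→Loc-3 36, Pell→Loc-1 168, Orton→Loc-3 102. Service 426; fixed 191; total 617.
{Loc-3}: service 552 + fixed 113 = 665
{Loc-1, Loc-2, Loc-3, Loc-4}: Ashby→Loc-3 120, Kent→Loc-3 36, Pell→Loc-2 42, Orton→Loc-4 85. Service 283; fixed 581; total 864.
No other subset beats 605.

Minimum total cost: 605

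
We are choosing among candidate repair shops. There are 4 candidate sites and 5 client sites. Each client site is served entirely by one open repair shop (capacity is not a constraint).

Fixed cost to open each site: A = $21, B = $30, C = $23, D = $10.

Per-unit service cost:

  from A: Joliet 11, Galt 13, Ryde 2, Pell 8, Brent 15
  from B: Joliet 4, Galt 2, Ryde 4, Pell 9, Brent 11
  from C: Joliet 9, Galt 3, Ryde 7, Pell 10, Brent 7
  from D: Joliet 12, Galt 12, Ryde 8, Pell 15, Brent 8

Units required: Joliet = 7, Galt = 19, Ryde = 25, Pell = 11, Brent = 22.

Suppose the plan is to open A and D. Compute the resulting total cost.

Each client site is assigned to its cheapest site among the open ones.
{A, D}: Joliet→A 11·7=77, Galt→D 12·19=228, Ryde→A 2·25=50, Pell→A 8·11=88, Brent→D 8·22=176. Service 619; fixed 31; total 650.

Total cost: 650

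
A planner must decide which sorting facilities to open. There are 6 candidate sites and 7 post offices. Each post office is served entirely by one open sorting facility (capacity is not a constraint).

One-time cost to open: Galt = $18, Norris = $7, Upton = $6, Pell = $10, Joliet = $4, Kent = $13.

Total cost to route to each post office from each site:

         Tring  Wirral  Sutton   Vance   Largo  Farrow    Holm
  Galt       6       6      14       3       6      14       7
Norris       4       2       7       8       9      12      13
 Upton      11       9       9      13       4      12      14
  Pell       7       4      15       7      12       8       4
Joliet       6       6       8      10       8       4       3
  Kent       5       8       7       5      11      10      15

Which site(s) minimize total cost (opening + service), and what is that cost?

Open Norris and Joliet; minimum total cost 47.

For any fixed open set, each post office goes to its cheapest open site; total = fixed + service.
{Norris, Joliet}: Tring→Norris 4, Wirral→Norris 2, Sutton→Norris 7, Vance→Norris 8, Largo→Joliet 8, Farrow→Joliet 4, Holm→Joliet 3. Service 36; fixed 11; total 47.
{Norris, Upton, Joliet}: Tring→Norris 4, Wirral→Norris 2, Sutton→Norris 7, Vance→Norris 8, Largo→Upton 4, Farrow→Joliet 4, Holm→Joliet 3. Service 32; fixed 17; total 49.
{Joliet}: service 45 + fixed 4 = 49
{Galt, Norris, Upton, Pell, Joliet, Kent}: Tring→Norris 4, Wirral→Norris 2, Sutton→Norris 7, Vance→Galt 3, Largo→Upton 4, Farrow→Joliet 4, Holm→Joliet 3. Service 27; fixed 58; total 85.
No other subset beats 47.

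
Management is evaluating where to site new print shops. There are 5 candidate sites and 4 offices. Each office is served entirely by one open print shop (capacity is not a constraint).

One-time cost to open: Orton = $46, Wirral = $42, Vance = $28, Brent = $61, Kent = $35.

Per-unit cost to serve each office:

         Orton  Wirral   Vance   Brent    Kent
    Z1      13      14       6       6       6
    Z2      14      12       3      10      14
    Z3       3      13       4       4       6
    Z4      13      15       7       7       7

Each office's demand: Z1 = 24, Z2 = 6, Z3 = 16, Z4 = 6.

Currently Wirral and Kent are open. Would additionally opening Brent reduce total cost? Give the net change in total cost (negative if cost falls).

Current service cost with {Wirral, Kent}: 354.
Adding Brent: each office re-picks its cheapest; new service cost 310, saving 44.
Extra fixed cost: 61. Net change = 61 − 44 = 17.
(Totals: 431 → 448.)

No — net change +17 (cost rises by 17).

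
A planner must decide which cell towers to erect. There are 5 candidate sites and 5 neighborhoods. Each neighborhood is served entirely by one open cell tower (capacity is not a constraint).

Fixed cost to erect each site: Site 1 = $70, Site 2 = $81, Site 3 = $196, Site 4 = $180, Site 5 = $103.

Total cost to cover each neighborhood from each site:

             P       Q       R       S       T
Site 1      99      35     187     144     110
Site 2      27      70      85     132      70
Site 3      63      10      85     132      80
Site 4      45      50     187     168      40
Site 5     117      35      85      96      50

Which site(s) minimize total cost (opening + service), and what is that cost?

Open Site 2 only; minimum total cost 465.

For any fixed open set, each neighborhood goes to its cheapest open site; total = fixed + service.
{Site 2}: P→Site 2 27, Q→Site 2 70, R→Site 2 85, S→Site 2 132, T→Site 2 70. Service 384; fixed 81; total 465.
{Site 2, Site 5}: P→Site 2 27, Q→Site 5 35, R→Site 2 85, S→Site 5 96, T→Site 5 50. Service 293; fixed 184; total 477.
{Site 5}: service 383 + fixed 103 = 486
{Site 1, Site 2, Site 3, Site 4, Site 5}: P→Site 2 27, Q→Site 3 10, R→Site 2 85, S→Site 5 96, T→Site 4 40. Service 258; fixed 630; total 888.
No other subset beats 465.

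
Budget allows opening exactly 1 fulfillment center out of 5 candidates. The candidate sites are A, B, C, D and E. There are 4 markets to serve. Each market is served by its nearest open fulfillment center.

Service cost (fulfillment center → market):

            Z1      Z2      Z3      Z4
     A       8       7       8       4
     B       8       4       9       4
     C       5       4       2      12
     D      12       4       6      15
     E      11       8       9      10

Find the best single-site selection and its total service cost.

With exactly 1 open, each market uses its cheapest among the chosen.
{C}: Z1→C 5, Z2→C 4, Z3→C 2, Z4→C 12. Service cost 23.
{B}: service cost 25
{A}: service cost 27
Among all 5 size-1 choices, {C} is lowest.

Choose C only; total service cost 23.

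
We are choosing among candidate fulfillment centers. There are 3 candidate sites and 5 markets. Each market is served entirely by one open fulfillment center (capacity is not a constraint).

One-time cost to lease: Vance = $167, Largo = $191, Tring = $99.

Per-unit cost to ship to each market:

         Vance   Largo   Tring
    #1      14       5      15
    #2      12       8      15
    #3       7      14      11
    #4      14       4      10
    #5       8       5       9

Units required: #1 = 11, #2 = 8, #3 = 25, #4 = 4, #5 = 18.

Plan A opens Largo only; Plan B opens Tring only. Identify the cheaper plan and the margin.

Plan A is cheaper by 95.

Plan A: {Largo}: #1→Largo 5·11=55, #2→Largo 8·8=64, #3→Largo 14·25=350, #4→Largo 4·4=16, #5→Largo 5·18=90. Service 575; fixed 191; total 766.
Plan B: {Tring}: #1→Tring 15·11=165, #2→Tring 15·8=120, #3→Tring 11·25=275, #4→Tring 10·4=40, #5→Tring 9·18=162. Service 762; fixed 99; total 861.
Difference: |766 − 861| = 95.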